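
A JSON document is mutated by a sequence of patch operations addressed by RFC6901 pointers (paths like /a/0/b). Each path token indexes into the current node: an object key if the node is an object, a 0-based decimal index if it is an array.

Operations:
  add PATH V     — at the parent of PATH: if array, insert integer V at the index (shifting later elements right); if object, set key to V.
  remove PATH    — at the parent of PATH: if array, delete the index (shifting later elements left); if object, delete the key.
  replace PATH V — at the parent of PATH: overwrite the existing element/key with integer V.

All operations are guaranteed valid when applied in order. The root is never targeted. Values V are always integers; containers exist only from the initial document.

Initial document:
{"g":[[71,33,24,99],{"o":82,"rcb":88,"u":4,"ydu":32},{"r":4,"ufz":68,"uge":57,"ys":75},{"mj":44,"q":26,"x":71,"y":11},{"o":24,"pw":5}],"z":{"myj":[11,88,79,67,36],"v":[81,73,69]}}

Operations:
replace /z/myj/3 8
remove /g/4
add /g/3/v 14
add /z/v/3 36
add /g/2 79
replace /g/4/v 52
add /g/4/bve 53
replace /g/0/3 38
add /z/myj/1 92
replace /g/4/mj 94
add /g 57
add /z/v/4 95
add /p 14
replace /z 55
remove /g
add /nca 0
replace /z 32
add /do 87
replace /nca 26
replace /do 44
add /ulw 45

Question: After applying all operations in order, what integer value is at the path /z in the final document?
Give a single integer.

After op 1 (replace /z/myj/3 8): {"g":[[71,33,24,99],{"o":82,"rcb":88,"u":4,"ydu":32},{"r":4,"ufz":68,"uge":57,"ys":75},{"mj":44,"q":26,"x":71,"y":11},{"o":24,"pw":5}],"z":{"myj":[11,88,79,8,36],"v":[81,73,69]}}
After op 2 (remove /g/4): {"g":[[71,33,24,99],{"o":82,"rcb":88,"u":4,"ydu":32},{"r":4,"ufz":68,"uge":57,"ys":75},{"mj":44,"q":26,"x":71,"y":11}],"z":{"myj":[11,88,79,8,36],"v":[81,73,69]}}
After op 3 (add /g/3/v 14): {"g":[[71,33,24,99],{"o":82,"rcb":88,"u":4,"ydu":32},{"r":4,"ufz":68,"uge":57,"ys":75},{"mj":44,"q":26,"v":14,"x":71,"y":11}],"z":{"myj":[11,88,79,8,36],"v":[81,73,69]}}
After op 4 (add /z/v/3 36): {"g":[[71,33,24,99],{"o":82,"rcb":88,"u":4,"ydu":32},{"r":4,"ufz":68,"uge":57,"ys":75},{"mj":44,"q":26,"v":14,"x":71,"y":11}],"z":{"myj":[11,88,79,8,36],"v":[81,73,69,36]}}
After op 5 (add /g/2 79): {"g":[[71,33,24,99],{"o":82,"rcb":88,"u":4,"ydu":32},79,{"r":4,"ufz":68,"uge":57,"ys":75},{"mj":44,"q":26,"v":14,"x":71,"y":11}],"z":{"myj":[11,88,79,8,36],"v":[81,73,69,36]}}
After op 6 (replace /g/4/v 52): {"g":[[71,33,24,99],{"o":82,"rcb":88,"u":4,"ydu":32},79,{"r":4,"ufz":68,"uge":57,"ys":75},{"mj":44,"q":26,"v":52,"x":71,"y":11}],"z":{"myj":[11,88,79,8,36],"v":[81,73,69,36]}}
After op 7 (add /g/4/bve 53): {"g":[[71,33,24,99],{"o":82,"rcb":88,"u":4,"ydu":32},79,{"r":4,"ufz":68,"uge":57,"ys":75},{"bve":53,"mj":44,"q":26,"v":52,"x":71,"y":11}],"z":{"myj":[11,88,79,8,36],"v":[81,73,69,36]}}
After op 8 (replace /g/0/3 38): {"g":[[71,33,24,38],{"o":82,"rcb":88,"u":4,"ydu":32},79,{"r":4,"ufz":68,"uge":57,"ys":75},{"bve":53,"mj":44,"q":26,"v":52,"x":71,"y":11}],"z":{"myj":[11,88,79,8,36],"v":[81,73,69,36]}}
After op 9 (add /z/myj/1 92): {"g":[[71,33,24,38],{"o":82,"rcb":88,"u":4,"ydu":32},79,{"r":4,"ufz":68,"uge":57,"ys":75},{"bve":53,"mj":44,"q":26,"v":52,"x":71,"y":11}],"z":{"myj":[11,92,88,79,8,36],"v":[81,73,69,36]}}
After op 10 (replace /g/4/mj 94): {"g":[[71,33,24,38],{"o":82,"rcb":88,"u":4,"ydu":32},79,{"r":4,"ufz":68,"uge":57,"ys":75},{"bve":53,"mj":94,"q":26,"v":52,"x":71,"y":11}],"z":{"myj":[11,92,88,79,8,36],"v":[81,73,69,36]}}
After op 11 (add /g 57): {"g":57,"z":{"myj":[11,92,88,79,8,36],"v":[81,73,69,36]}}
After op 12 (add /z/v/4 95): {"g":57,"z":{"myj":[11,92,88,79,8,36],"v":[81,73,69,36,95]}}
After op 13 (add /p 14): {"g":57,"p":14,"z":{"myj":[11,92,88,79,8,36],"v":[81,73,69,36,95]}}
After op 14 (replace /z 55): {"g":57,"p":14,"z":55}
After op 15 (remove /g): {"p":14,"z":55}
After op 16 (add /nca 0): {"nca":0,"p":14,"z":55}
After op 17 (replace /z 32): {"nca":0,"p":14,"z":32}
After op 18 (add /do 87): {"do":87,"nca":0,"p":14,"z":32}
After op 19 (replace /nca 26): {"do":87,"nca":26,"p":14,"z":32}
After op 20 (replace /do 44): {"do":44,"nca":26,"p":14,"z":32}
After op 21 (add /ulw 45): {"do":44,"nca":26,"p":14,"ulw":45,"z":32}
Value at /z: 32

Answer: 32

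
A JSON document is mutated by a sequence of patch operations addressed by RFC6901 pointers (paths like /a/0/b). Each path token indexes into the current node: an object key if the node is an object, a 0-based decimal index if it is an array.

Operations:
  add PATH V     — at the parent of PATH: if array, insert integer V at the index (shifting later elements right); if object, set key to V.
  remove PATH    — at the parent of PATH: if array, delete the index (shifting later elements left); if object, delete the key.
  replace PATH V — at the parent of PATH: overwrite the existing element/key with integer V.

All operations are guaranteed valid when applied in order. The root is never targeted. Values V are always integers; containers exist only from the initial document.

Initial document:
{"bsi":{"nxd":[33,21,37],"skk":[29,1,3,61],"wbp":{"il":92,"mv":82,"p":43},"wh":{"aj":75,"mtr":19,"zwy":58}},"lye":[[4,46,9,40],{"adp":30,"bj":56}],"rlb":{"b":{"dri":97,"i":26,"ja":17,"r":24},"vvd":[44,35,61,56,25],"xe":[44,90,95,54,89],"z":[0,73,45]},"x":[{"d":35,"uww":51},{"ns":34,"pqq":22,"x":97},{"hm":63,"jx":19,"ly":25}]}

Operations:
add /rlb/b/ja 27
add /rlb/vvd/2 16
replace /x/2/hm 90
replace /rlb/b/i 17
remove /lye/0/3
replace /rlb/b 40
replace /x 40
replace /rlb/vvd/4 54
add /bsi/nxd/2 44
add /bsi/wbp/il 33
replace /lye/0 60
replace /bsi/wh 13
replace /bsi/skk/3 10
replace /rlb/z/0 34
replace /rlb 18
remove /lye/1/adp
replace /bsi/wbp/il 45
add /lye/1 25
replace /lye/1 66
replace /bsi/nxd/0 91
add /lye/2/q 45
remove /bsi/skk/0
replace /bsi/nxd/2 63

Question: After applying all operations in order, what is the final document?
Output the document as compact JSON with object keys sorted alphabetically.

Answer: {"bsi":{"nxd":[91,21,63,37],"skk":[1,3,10],"wbp":{"il":45,"mv":82,"p":43},"wh":13},"lye":[60,66,{"bj":56,"q":45}],"rlb":18,"x":40}

Derivation:
After op 1 (add /rlb/b/ja 27): {"bsi":{"nxd":[33,21,37],"skk":[29,1,3,61],"wbp":{"il":92,"mv":82,"p":43},"wh":{"aj":75,"mtr":19,"zwy":58}},"lye":[[4,46,9,40],{"adp":30,"bj":56}],"rlb":{"b":{"dri":97,"i":26,"ja":27,"r":24},"vvd":[44,35,61,56,25],"xe":[44,90,95,54,89],"z":[0,73,45]},"x":[{"d":35,"uww":51},{"ns":34,"pqq":22,"x":97},{"hm":63,"jx":19,"ly":25}]}
After op 2 (add /rlb/vvd/2 16): {"bsi":{"nxd":[33,21,37],"skk":[29,1,3,61],"wbp":{"il":92,"mv":82,"p":43},"wh":{"aj":75,"mtr":19,"zwy":58}},"lye":[[4,46,9,40],{"adp":30,"bj":56}],"rlb":{"b":{"dri":97,"i":26,"ja":27,"r":24},"vvd":[44,35,16,61,56,25],"xe":[44,90,95,54,89],"z":[0,73,45]},"x":[{"d":35,"uww":51},{"ns":34,"pqq":22,"x":97},{"hm":63,"jx":19,"ly":25}]}
After op 3 (replace /x/2/hm 90): {"bsi":{"nxd":[33,21,37],"skk":[29,1,3,61],"wbp":{"il":92,"mv":82,"p":43},"wh":{"aj":75,"mtr":19,"zwy":58}},"lye":[[4,46,9,40],{"adp":30,"bj":56}],"rlb":{"b":{"dri":97,"i":26,"ja":27,"r":24},"vvd":[44,35,16,61,56,25],"xe":[44,90,95,54,89],"z":[0,73,45]},"x":[{"d":35,"uww":51},{"ns":34,"pqq":22,"x":97},{"hm":90,"jx":19,"ly":25}]}
After op 4 (replace /rlb/b/i 17): {"bsi":{"nxd":[33,21,37],"skk":[29,1,3,61],"wbp":{"il":92,"mv":82,"p":43},"wh":{"aj":75,"mtr":19,"zwy":58}},"lye":[[4,46,9,40],{"adp":30,"bj":56}],"rlb":{"b":{"dri":97,"i":17,"ja":27,"r":24},"vvd":[44,35,16,61,56,25],"xe":[44,90,95,54,89],"z":[0,73,45]},"x":[{"d":35,"uww":51},{"ns":34,"pqq":22,"x":97},{"hm":90,"jx":19,"ly":25}]}
After op 5 (remove /lye/0/3): {"bsi":{"nxd":[33,21,37],"skk":[29,1,3,61],"wbp":{"il":92,"mv":82,"p":43},"wh":{"aj":75,"mtr":19,"zwy":58}},"lye":[[4,46,9],{"adp":30,"bj":56}],"rlb":{"b":{"dri":97,"i":17,"ja":27,"r":24},"vvd":[44,35,16,61,56,25],"xe":[44,90,95,54,89],"z":[0,73,45]},"x":[{"d":35,"uww":51},{"ns":34,"pqq":22,"x":97},{"hm":90,"jx":19,"ly":25}]}
After op 6 (replace /rlb/b 40): {"bsi":{"nxd":[33,21,37],"skk":[29,1,3,61],"wbp":{"il":92,"mv":82,"p":43},"wh":{"aj":75,"mtr":19,"zwy":58}},"lye":[[4,46,9],{"adp":30,"bj":56}],"rlb":{"b":40,"vvd":[44,35,16,61,56,25],"xe":[44,90,95,54,89],"z":[0,73,45]},"x":[{"d":35,"uww":51},{"ns":34,"pqq":22,"x":97},{"hm":90,"jx":19,"ly":25}]}
After op 7 (replace /x 40): {"bsi":{"nxd":[33,21,37],"skk":[29,1,3,61],"wbp":{"il":92,"mv":82,"p":43},"wh":{"aj":75,"mtr":19,"zwy":58}},"lye":[[4,46,9],{"adp":30,"bj":56}],"rlb":{"b":40,"vvd":[44,35,16,61,56,25],"xe":[44,90,95,54,89],"z":[0,73,45]},"x":40}
After op 8 (replace /rlb/vvd/4 54): {"bsi":{"nxd":[33,21,37],"skk":[29,1,3,61],"wbp":{"il":92,"mv":82,"p":43},"wh":{"aj":75,"mtr":19,"zwy":58}},"lye":[[4,46,9],{"adp":30,"bj":56}],"rlb":{"b":40,"vvd":[44,35,16,61,54,25],"xe":[44,90,95,54,89],"z":[0,73,45]},"x":40}
After op 9 (add /bsi/nxd/2 44): {"bsi":{"nxd":[33,21,44,37],"skk":[29,1,3,61],"wbp":{"il":92,"mv":82,"p":43},"wh":{"aj":75,"mtr":19,"zwy":58}},"lye":[[4,46,9],{"adp":30,"bj":56}],"rlb":{"b":40,"vvd":[44,35,16,61,54,25],"xe":[44,90,95,54,89],"z":[0,73,45]},"x":40}
After op 10 (add /bsi/wbp/il 33): {"bsi":{"nxd":[33,21,44,37],"skk":[29,1,3,61],"wbp":{"il":33,"mv":82,"p":43},"wh":{"aj":75,"mtr":19,"zwy":58}},"lye":[[4,46,9],{"adp":30,"bj":56}],"rlb":{"b":40,"vvd":[44,35,16,61,54,25],"xe":[44,90,95,54,89],"z":[0,73,45]},"x":40}
After op 11 (replace /lye/0 60): {"bsi":{"nxd":[33,21,44,37],"skk":[29,1,3,61],"wbp":{"il":33,"mv":82,"p":43},"wh":{"aj":75,"mtr":19,"zwy":58}},"lye":[60,{"adp":30,"bj":56}],"rlb":{"b":40,"vvd":[44,35,16,61,54,25],"xe":[44,90,95,54,89],"z":[0,73,45]},"x":40}
After op 12 (replace /bsi/wh 13): {"bsi":{"nxd":[33,21,44,37],"skk":[29,1,3,61],"wbp":{"il":33,"mv":82,"p":43},"wh":13},"lye":[60,{"adp":30,"bj":56}],"rlb":{"b":40,"vvd":[44,35,16,61,54,25],"xe":[44,90,95,54,89],"z":[0,73,45]},"x":40}
After op 13 (replace /bsi/skk/3 10): {"bsi":{"nxd":[33,21,44,37],"skk":[29,1,3,10],"wbp":{"il":33,"mv":82,"p":43},"wh":13},"lye":[60,{"adp":30,"bj":56}],"rlb":{"b":40,"vvd":[44,35,16,61,54,25],"xe":[44,90,95,54,89],"z":[0,73,45]},"x":40}
After op 14 (replace /rlb/z/0 34): {"bsi":{"nxd":[33,21,44,37],"skk":[29,1,3,10],"wbp":{"il":33,"mv":82,"p":43},"wh":13},"lye":[60,{"adp":30,"bj":56}],"rlb":{"b":40,"vvd":[44,35,16,61,54,25],"xe":[44,90,95,54,89],"z":[34,73,45]},"x":40}
After op 15 (replace /rlb 18): {"bsi":{"nxd":[33,21,44,37],"skk":[29,1,3,10],"wbp":{"il":33,"mv":82,"p":43},"wh":13},"lye":[60,{"adp":30,"bj":56}],"rlb":18,"x":40}
After op 16 (remove /lye/1/adp): {"bsi":{"nxd":[33,21,44,37],"skk":[29,1,3,10],"wbp":{"il":33,"mv":82,"p":43},"wh":13},"lye":[60,{"bj":56}],"rlb":18,"x":40}
After op 17 (replace /bsi/wbp/il 45): {"bsi":{"nxd":[33,21,44,37],"skk":[29,1,3,10],"wbp":{"il":45,"mv":82,"p":43},"wh":13},"lye":[60,{"bj":56}],"rlb":18,"x":40}
After op 18 (add /lye/1 25): {"bsi":{"nxd":[33,21,44,37],"skk":[29,1,3,10],"wbp":{"il":45,"mv":82,"p":43},"wh":13},"lye":[60,25,{"bj":56}],"rlb":18,"x":40}
After op 19 (replace /lye/1 66): {"bsi":{"nxd":[33,21,44,37],"skk":[29,1,3,10],"wbp":{"il":45,"mv":82,"p":43},"wh":13},"lye":[60,66,{"bj":56}],"rlb":18,"x":40}
After op 20 (replace /bsi/nxd/0 91): {"bsi":{"nxd":[91,21,44,37],"skk":[29,1,3,10],"wbp":{"il":45,"mv":82,"p":43},"wh":13},"lye":[60,66,{"bj":56}],"rlb":18,"x":40}
After op 21 (add /lye/2/q 45): {"bsi":{"nxd":[91,21,44,37],"skk":[29,1,3,10],"wbp":{"il":45,"mv":82,"p":43},"wh":13},"lye":[60,66,{"bj":56,"q":45}],"rlb":18,"x":40}
After op 22 (remove /bsi/skk/0): {"bsi":{"nxd":[91,21,44,37],"skk":[1,3,10],"wbp":{"il":45,"mv":82,"p":43},"wh":13},"lye":[60,66,{"bj":56,"q":45}],"rlb":18,"x":40}
After op 23 (replace /bsi/nxd/2 63): {"bsi":{"nxd":[91,21,63,37],"skk":[1,3,10],"wbp":{"il":45,"mv":82,"p":43},"wh":13},"lye":[60,66,{"bj":56,"q":45}],"rlb":18,"x":40}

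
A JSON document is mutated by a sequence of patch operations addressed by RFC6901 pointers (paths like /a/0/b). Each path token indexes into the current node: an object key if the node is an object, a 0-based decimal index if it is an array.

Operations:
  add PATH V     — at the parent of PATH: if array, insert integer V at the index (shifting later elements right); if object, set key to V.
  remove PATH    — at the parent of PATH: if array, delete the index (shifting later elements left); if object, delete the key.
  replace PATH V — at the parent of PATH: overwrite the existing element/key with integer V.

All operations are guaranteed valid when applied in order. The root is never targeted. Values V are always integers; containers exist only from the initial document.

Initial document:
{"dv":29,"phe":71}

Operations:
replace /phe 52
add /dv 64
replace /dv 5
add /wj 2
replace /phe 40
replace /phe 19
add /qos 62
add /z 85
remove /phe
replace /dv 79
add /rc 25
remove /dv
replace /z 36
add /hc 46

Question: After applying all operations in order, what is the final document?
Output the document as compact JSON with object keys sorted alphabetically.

Answer: {"hc":46,"qos":62,"rc":25,"wj":2,"z":36}

Derivation:
After op 1 (replace /phe 52): {"dv":29,"phe":52}
After op 2 (add /dv 64): {"dv":64,"phe":52}
After op 3 (replace /dv 5): {"dv":5,"phe":52}
After op 4 (add /wj 2): {"dv":5,"phe":52,"wj":2}
After op 5 (replace /phe 40): {"dv":5,"phe":40,"wj":2}
After op 6 (replace /phe 19): {"dv":5,"phe":19,"wj":2}
After op 7 (add /qos 62): {"dv":5,"phe":19,"qos":62,"wj":2}
After op 8 (add /z 85): {"dv":5,"phe":19,"qos":62,"wj":2,"z":85}
After op 9 (remove /phe): {"dv":5,"qos":62,"wj":2,"z":85}
After op 10 (replace /dv 79): {"dv":79,"qos":62,"wj":2,"z":85}
After op 11 (add /rc 25): {"dv":79,"qos":62,"rc":25,"wj":2,"z":85}
After op 12 (remove /dv): {"qos":62,"rc":25,"wj":2,"z":85}
After op 13 (replace /z 36): {"qos":62,"rc":25,"wj":2,"z":36}
After op 14 (add /hc 46): {"hc":46,"qos":62,"rc":25,"wj":2,"z":36}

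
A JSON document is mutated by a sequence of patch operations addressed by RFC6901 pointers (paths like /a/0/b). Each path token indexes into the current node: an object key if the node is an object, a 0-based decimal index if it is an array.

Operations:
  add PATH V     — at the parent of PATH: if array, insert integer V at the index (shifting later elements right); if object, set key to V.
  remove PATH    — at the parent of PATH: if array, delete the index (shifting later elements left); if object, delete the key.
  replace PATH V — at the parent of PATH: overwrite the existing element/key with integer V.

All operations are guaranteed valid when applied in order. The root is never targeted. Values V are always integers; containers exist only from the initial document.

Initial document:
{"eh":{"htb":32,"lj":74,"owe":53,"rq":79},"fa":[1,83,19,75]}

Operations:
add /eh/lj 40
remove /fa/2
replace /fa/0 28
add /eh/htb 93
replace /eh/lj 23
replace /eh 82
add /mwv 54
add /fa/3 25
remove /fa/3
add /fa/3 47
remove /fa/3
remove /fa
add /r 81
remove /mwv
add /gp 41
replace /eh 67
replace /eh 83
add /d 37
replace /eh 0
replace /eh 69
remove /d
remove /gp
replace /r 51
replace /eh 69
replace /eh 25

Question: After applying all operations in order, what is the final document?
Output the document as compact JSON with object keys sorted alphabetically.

Answer: {"eh":25,"r":51}

Derivation:
After op 1 (add /eh/lj 40): {"eh":{"htb":32,"lj":40,"owe":53,"rq":79},"fa":[1,83,19,75]}
After op 2 (remove /fa/2): {"eh":{"htb":32,"lj":40,"owe":53,"rq":79},"fa":[1,83,75]}
After op 3 (replace /fa/0 28): {"eh":{"htb":32,"lj":40,"owe":53,"rq":79},"fa":[28,83,75]}
After op 4 (add /eh/htb 93): {"eh":{"htb":93,"lj":40,"owe":53,"rq":79},"fa":[28,83,75]}
After op 5 (replace /eh/lj 23): {"eh":{"htb":93,"lj":23,"owe":53,"rq":79},"fa":[28,83,75]}
After op 6 (replace /eh 82): {"eh":82,"fa":[28,83,75]}
After op 7 (add /mwv 54): {"eh":82,"fa":[28,83,75],"mwv":54}
After op 8 (add /fa/3 25): {"eh":82,"fa":[28,83,75,25],"mwv":54}
After op 9 (remove /fa/3): {"eh":82,"fa":[28,83,75],"mwv":54}
After op 10 (add /fa/3 47): {"eh":82,"fa":[28,83,75,47],"mwv":54}
After op 11 (remove /fa/3): {"eh":82,"fa":[28,83,75],"mwv":54}
After op 12 (remove /fa): {"eh":82,"mwv":54}
After op 13 (add /r 81): {"eh":82,"mwv":54,"r":81}
After op 14 (remove /mwv): {"eh":82,"r":81}
After op 15 (add /gp 41): {"eh":82,"gp":41,"r":81}
After op 16 (replace /eh 67): {"eh":67,"gp":41,"r":81}
After op 17 (replace /eh 83): {"eh":83,"gp":41,"r":81}
After op 18 (add /d 37): {"d":37,"eh":83,"gp":41,"r":81}
After op 19 (replace /eh 0): {"d":37,"eh":0,"gp":41,"r":81}
After op 20 (replace /eh 69): {"d":37,"eh":69,"gp":41,"r":81}
After op 21 (remove /d): {"eh":69,"gp":41,"r":81}
After op 22 (remove /gp): {"eh":69,"r":81}
After op 23 (replace /r 51): {"eh":69,"r":51}
After op 24 (replace /eh 69): {"eh":69,"r":51}
After op 25 (replace /eh 25): {"eh":25,"r":51}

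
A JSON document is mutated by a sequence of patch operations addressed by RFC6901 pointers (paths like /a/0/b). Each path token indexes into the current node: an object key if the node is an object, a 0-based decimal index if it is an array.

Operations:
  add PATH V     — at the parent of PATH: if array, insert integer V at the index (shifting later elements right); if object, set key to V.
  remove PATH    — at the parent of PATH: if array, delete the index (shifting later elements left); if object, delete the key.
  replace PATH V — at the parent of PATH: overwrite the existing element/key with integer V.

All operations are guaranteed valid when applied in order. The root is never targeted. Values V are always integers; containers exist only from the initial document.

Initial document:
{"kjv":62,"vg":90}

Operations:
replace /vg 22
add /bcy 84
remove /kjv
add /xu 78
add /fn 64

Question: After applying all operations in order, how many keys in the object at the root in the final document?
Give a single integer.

Answer: 4

Derivation:
After op 1 (replace /vg 22): {"kjv":62,"vg":22}
After op 2 (add /bcy 84): {"bcy":84,"kjv":62,"vg":22}
After op 3 (remove /kjv): {"bcy":84,"vg":22}
After op 4 (add /xu 78): {"bcy":84,"vg":22,"xu":78}
After op 5 (add /fn 64): {"bcy":84,"fn":64,"vg":22,"xu":78}
Size at the root: 4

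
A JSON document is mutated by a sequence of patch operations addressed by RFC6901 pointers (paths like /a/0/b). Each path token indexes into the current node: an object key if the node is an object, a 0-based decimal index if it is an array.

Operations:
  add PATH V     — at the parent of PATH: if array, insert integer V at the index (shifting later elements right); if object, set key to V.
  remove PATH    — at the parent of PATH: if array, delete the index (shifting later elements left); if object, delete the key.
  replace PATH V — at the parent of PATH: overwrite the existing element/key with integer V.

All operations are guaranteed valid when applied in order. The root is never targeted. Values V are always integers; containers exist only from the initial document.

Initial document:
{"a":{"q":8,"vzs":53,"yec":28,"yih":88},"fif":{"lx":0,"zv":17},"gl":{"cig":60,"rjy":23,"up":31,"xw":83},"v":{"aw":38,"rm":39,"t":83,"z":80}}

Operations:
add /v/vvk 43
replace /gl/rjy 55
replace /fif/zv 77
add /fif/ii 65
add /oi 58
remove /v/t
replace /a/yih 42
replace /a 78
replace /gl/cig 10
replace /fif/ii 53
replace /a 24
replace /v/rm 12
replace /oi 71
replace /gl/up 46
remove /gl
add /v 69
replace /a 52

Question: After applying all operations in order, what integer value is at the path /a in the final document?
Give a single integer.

Answer: 52

Derivation:
After op 1 (add /v/vvk 43): {"a":{"q":8,"vzs":53,"yec":28,"yih":88},"fif":{"lx":0,"zv":17},"gl":{"cig":60,"rjy":23,"up":31,"xw":83},"v":{"aw":38,"rm":39,"t":83,"vvk":43,"z":80}}
After op 2 (replace /gl/rjy 55): {"a":{"q":8,"vzs":53,"yec":28,"yih":88},"fif":{"lx":0,"zv":17},"gl":{"cig":60,"rjy":55,"up":31,"xw":83},"v":{"aw":38,"rm":39,"t":83,"vvk":43,"z":80}}
After op 3 (replace /fif/zv 77): {"a":{"q":8,"vzs":53,"yec":28,"yih":88},"fif":{"lx":0,"zv":77},"gl":{"cig":60,"rjy":55,"up":31,"xw":83},"v":{"aw":38,"rm":39,"t":83,"vvk":43,"z":80}}
After op 4 (add /fif/ii 65): {"a":{"q":8,"vzs":53,"yec":28,"yih":88},"fif":{"ii":65,"lx":0,"zv":77},"gl":{"cig":60,"rjy":55,"up":31,"xw":83},"v":{"aw":38,"rm":39,"t":83,"vvk":43,"z":80}}
After op 5 (add /oi 58): {"a":{"q":8,"vzs":53,"yec":28,"yih":88},"fif":{"ii":65,"lx":0,"zv":77},"gl":{"cig":60,"rjy":55,"up":31,"xw":83},"oi":58,"v":{"aw":38,"rm":39,"t":83,"vvk":43,"z":80}}
After op 6 (remove /v/t): {"a":{"q":8,"vzs":53,"yec":28,"yih":88},"fif":{"ii":65,"lx":0,"zv":77},"gl":{"cig":60,"rjy":55,"up":31,"xw":83},"oi":58,"v":{"aw":38,"rm":39,"vvk":43,"z":80}}
After op 7 (replace /a/yih 42): {"a":{"q":8,"vzs":53,"yec":28,"yih":42},"fif":{"ii":65,"lx":0,"zv":77},"gl":{"cig":60,"rjy":55,"up":31,"xw":83},"oi":58,"v":{"aw":38,"rm":39,"vvk":43,"z":80}}
After op 8 (replace /a 78): {"a":78,"fif":{"ii":65,"lx":0,"zv":77},"gl":{"cig":60,"rjy":55,"up":31,"xw":83},"oi":58,"v":{"aw":38,"rm":39,"vvk":43,"z":80}}
After op 9 (replace /gl/cig 10): {"a":78,"fif":{"ii":65,"lx":0,"zv":77},"gl":{"cig":10,"rjy":55,"up":31,"xw":83},"oi":58,"v":{"aw":38,"rm":39,"vvk":43,"z":80}}
After op 10 (replace /fif/ii 53): {"a":78,"fif":{"ii":53,"lx":0,"zv":77},"gl":{"cig":10,"rjy":55,"up":31,"xw":83},"oi":58,"v":{"aw":38,"rm":39,"vvk":43,"z":80}}
After op 11 (replace /a 24): {"a":24,"fif":{"ii":53,"lx":0,"zv":77},"gl":{"cig":10,"rjy":55,"up":31,"xw":83},"oi":58,"v":{"aw":38,"rm":39,"vvk":43,"z":80}}
After op 12 (replace /v/rm 12): {"a":24,"fif":{"ii":53,"lx":0,"zv":77},"gl":{"cig":10,"rjy":55,"up":31,"xw":83},"oi":58,"v":{"aw":38,"rm":12,"vvk":43,"z":80}}
After op 13 (replace /oi 71): {"a":24,"fif":{"ii":53,"lx":0,"zv":77},"gl":{"cig":10,"rjy":55,"up":31,"xw":83},"oi":71,"v":{"aw":38,"rm":12,"vvk":43,"z":80}}
After op 14 (replace /gl/up 46): {"a":24,"fif":{"ii":53,"lx":0,"zv":77},"gl":{"cig":10,"rjy":55,"up":46,"xw":83},"oi":71,"v":{"aw":38,"rm":12,"vvk":43,"z":80}}
After op 15 (remove /gl): {"a":24,"fif":{"ii":53,"lx":0,"zv":77},"oi":71,"v":{"aw":38,"rm":12,"vvk":43,"z":80}}
After op 16 (add /v 69): {"a":24,"fif":{"ii":53,"lx":0,"zv":77},"oi":71,"v":69}
After op 17 (replace /a 52): {"a":52,"fif":{"ii":53,"lx":0,"zv":77},"oi":71,"v":69}
Value at /a: 52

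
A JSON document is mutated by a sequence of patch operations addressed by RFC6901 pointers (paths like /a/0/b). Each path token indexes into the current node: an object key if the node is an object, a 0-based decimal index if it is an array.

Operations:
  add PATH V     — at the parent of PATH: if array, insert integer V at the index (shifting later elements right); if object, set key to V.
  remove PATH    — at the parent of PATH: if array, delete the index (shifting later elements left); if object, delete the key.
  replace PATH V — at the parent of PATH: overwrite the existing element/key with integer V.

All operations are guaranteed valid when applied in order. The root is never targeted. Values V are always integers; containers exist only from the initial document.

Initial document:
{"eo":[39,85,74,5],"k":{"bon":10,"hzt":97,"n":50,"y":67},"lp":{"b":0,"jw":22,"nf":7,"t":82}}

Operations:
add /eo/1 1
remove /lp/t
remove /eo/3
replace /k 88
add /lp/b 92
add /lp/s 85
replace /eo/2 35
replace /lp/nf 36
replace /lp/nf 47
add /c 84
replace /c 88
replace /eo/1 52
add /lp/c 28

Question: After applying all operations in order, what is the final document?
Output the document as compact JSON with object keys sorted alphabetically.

After op 1 (add /eo/1 1): {"eo":[39,1,85,74,5],"k":{"bon":10,"hzt":97,"n":50,"y":67},"lp":{"b":0,"jw":22,"nf":7,"t":82}}
After op 2 (remove /lp/t): {"eo":[39,1,85,74,5],"k":{"bon":10,"hzt":97,"n":50,"y":67},"lp":{"b":0,"jw":22,"nf":7}}
After op 3 (remove /eo/3): {"eo":[39,1,85,5],"k":{"bon":10,"hzt":97,"n":50,"y":67},"lp":{"b":0,"jw":22,"nf":7}}
After op 4 (replace /k 88): {"eo":[39,1,85,5],"k":88,"lp":{"b":0,"jw":22,"nf":7}}
After op 5 (add /lp/b 92): {"eo":[39,1,85,5],"k":88,"lp":{"b":92,"jw":22,"nf":7}}
After op 6 (add /lp/s 85): {"eo":[39,1,85,5],"k":88,"lp":{"b":92,"jw":22,"nf":7,"s":85}}
After op 7 (replace /eo/2 35): {"eo":[39,1,35,5],"k":88,"lp":{"b":92,"jw":22,"nf":7,"s":85}}
After op 8 (replace /lp/nf 36): {"eo":[39,1,35,5],"k":88,"lp":{"b":92,"jw":22,"nf":36,"s":85}}
After op 9 (replace /lp/nf 47): {"eo":[39,1,35,5],"k":88,"lp":{"b":92,"jw":22,"nf":47,"s":85}}
After op 10 (add /c 84): {"c":84,"eo":[39,1,35,5],"k":88,"lp":{"b":92,"jw":22,"nf":47,"s":85}}
After op 11 (replace /c 88): {"c":88,"eo":[39,1,35,5],"k":88,"lp":{"b":92,"jw":22,"nf":47,"s":85}}
After op 12 (replace /eo/1 52): {"c":88,"eo":[39,52,35,5],"k":88,"lp":{"b":92,"jw":22,"nf":47,"s":85}}
After op 13 (add /lp/c 28): {"c":88,"eo":[39,52,35,5],"k":88,"lp":{"b":92,"c":28,"jw":22,"nf":47,"s":85}}

Answer: {"c":88,"eo":[39,52,35,5],"k":88,"lp":{"b":92,"c":28,"jw":22,"nf":47,"s":85}}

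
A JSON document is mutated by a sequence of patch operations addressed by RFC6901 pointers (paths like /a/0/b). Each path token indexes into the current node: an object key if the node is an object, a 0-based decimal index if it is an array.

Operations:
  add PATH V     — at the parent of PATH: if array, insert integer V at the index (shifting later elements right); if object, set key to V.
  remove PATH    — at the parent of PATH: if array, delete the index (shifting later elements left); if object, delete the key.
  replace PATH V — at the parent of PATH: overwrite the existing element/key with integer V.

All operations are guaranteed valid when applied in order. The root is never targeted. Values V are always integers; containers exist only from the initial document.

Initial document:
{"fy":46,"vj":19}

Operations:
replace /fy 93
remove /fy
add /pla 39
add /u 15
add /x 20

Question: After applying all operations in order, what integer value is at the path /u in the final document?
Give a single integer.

Answer: 15

Derivation:
After op 1 (replace /fy 93): {"fy":93,"vj":19}
After op 2 (remove /fy): {"vj":19}
After op 3 (add /pla 39): {"pla":39,"vj":19}
After op 4 (add /u 15): {"pla":39,"u":15,"vj":19}
After op 5 (add /x 20): {"pla":39,"u":15,"vj":19,"x":20}
Value at /u: 15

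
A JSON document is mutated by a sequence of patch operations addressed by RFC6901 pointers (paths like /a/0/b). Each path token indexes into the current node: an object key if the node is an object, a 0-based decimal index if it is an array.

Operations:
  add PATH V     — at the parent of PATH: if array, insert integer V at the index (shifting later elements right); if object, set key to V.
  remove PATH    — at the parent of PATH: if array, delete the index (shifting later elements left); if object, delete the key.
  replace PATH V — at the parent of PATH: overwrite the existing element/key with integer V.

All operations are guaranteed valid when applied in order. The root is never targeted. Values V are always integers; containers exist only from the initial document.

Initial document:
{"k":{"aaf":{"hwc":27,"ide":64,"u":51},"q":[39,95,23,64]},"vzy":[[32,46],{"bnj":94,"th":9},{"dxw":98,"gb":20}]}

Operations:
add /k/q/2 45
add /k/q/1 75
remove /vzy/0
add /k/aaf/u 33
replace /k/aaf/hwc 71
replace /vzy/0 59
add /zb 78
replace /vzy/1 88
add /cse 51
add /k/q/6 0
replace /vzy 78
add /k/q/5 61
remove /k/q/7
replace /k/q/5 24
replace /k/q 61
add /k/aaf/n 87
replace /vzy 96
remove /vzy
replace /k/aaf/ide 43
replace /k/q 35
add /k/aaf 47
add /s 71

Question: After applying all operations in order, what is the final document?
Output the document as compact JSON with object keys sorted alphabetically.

After op 1 (add /k/q/2 45): {"k":{"aaf":{"hwc":27,"ide":64,"u":51},"q":[39,95,45,23,64]},"vzy":[[32,46],{"bnj":94,"th":9},{"dxw":98,"gb":20}]}
After op 2 (add /k/q/1 75): {"k":{"aaf":{"hwc":27,"ide":64,"u":51},"q":[39,75,95,45,23,64]},"vzy":[[32,46],{"bnj":94,"th":9},{"dxw":98,"gb":20}]}
After op 3 (remove /vzy/0): {"k":{"aaf":{"hwc":27,"ide":64,"u":51},"q":[39,75,95,45,23,64]},"vzy":[{"bnj":94,"th":9},{"dxw":98,"gb":20}]}
After op 4 (add /k/aaf/u 33): {"k":{"aaf":{"hwc":27,"ide":64,"u":33},"q":[39,75,95,45,23,64]},"vzy":[{"bnj":94,"th":9},{"dxw":98,"gb":20}]}
After op 5 (replace /k/aaf/hwc 71): {"k":{"aaf":{"hwc":71,"ide":64,"u":33},"q":[39,75,95,45,23,64]},"vzy":[{"bnj":94,"th":9},{"dxw":98,"gb":20}]}
After op 6 (replace /vzy/0 59): {"k":{"aaf":{"hwc":71,"ide":64,"u":33},"q":[39,75,95,45,23,64]},"vzy":[59,{"dxw":98,"gb":20}]}
After op 7 (add /zb 78): {"k":{"aaf":{"hwc":71,"ide":64,"u":33},"q":[39,75,95,45,23,64]},"vzy":[59,{"dxw":98,"gb":20}],"zb":78}
After op 8 (replace /vzy/1 88): {"k":{"aaf":{"hwc":71,"ide":64,"u":33},"q":[39,75,95,45,23,64]},"vzy":[59,88],"zb":78}
After op 9 (add /cse 51): {"cse":51,"k":{"aaf":{"hwc":71,"ide":64,"u":33},"q":[39,75,95,45,23,64]},"vzy":[59,88],"zb":78}
After op 10 (add /k/q/6 0): {"cse":51,"k":{"aaf":{"hwc":71,"ide":64,"u":33},"q":[39,75,95,45,23,64,0]},"vzy":[59,88],"zb":78}
After op 11 (replace /vzy 78): {"cse":51,"k":{"aaf":{"hwc":71,"ide":64,"u":33},"q":[39,75,95,45,23,64,0]},"vzy":78,"zb":78}
After op 12 (add /k/q/5 61): {"cse":51,"k":{"aaf":{"hwc":71,"ide":64,"u":33},"q":[39,75,95,45,23,61,64,0]},"vzy":78,"zb":78}
After op 13 (remove /k/q/7): {"cse":51,"k":{"aaf":{"hwc":71,"ide":64,"u":33},"q":[39,75,95,45,23,61,64]},"vzy":78,"zb":78}
After op 14 (replace /k/q/5 24): {"cse":51,"k":{"aaf":{"hwc":71,"ide":64,"u":33},"q":[39,75,95,45,23,24,64]},"vzy":78,"zb":78}
After op 15 (replace /k/q 61): {"cse":51,"k":{"aaf":{"hwc":71,"ide":64,"u":33},"q":61},"vzy":78,"zb":78}
After op 16 (add /k/aaf/n 87): {"cse":51,"k":{"aaf":{"hwc":71,"ide":64,"n":87,"u":33},"q":61},"vzy":78,"zb":78}
After op 17 (replace /vzy 96): {"cse":51,"k":{"aaf":{"hwc":71,"ide":64,"n":87,"u":33},"q":61},"vzy":96,"zb":78}
After op 18 (remove /vzy): {"cse":51,"k":{"aaf":{"hwc":71,"ide":64,"n":87,"u":33},"q":61},"zb":78}
After op 19 (replace /k/aaf/ide 43): {"cse":51,"k":{"aaf":{"hwc":71,"ide":43,"n":87,"u":33},"q":61},"zb":78}
After op 20 (replace /k/q 35): {"cse":51,"k":{"aaf":{"hwc":71,"ide":43,"n":87,"u":33},"q":35},"zb":78}
After op 21 (add /k/aaf 47): {"cse":51,"k":{"aaf":47,"q":35},"zb":78}
After op 22 (add /s 71): {"cse":51,"k":{"aaf":47,"q":35},"s":71,"zb":78}

Answer: {"cse":51,"k":{"aaf":47,"q":35},"s":71,"zb":78}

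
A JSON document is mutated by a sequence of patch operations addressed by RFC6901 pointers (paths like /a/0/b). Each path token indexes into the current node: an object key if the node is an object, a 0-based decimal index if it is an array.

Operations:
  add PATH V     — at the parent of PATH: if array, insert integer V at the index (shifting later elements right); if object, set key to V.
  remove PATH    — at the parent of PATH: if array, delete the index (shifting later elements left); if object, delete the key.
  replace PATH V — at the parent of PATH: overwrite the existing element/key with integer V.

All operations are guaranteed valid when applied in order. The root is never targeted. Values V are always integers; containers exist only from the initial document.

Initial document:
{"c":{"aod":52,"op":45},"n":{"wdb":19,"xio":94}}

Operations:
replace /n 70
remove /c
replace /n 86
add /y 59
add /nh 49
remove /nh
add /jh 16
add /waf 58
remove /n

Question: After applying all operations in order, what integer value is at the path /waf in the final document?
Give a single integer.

Answer: 58

Derivation:
After op 1 (replace /n 70): {"c":{"aod":52,"op":45},"n":70}
After op 2 (remove /c): {"n":70}
After op 3 (replace /n 86): {"n":86}
After op 4 (add /y 59): {"n":86,"y":59}
After op 5 (add /nh 49): {"n":86,"nh":49,"y":59}
After op 6 (remove /nh): {"n":86,"y":59}
After op 7 (add /jh 16): {"jh":16,"n":86,"y":59}
After op 8 (add /waf 58): {"jh":16,"n":86,"waf":58,"y":59}
After op 9 (remove /n): {"jh":16,"waf":58,"y":59}
Value at /waf: 58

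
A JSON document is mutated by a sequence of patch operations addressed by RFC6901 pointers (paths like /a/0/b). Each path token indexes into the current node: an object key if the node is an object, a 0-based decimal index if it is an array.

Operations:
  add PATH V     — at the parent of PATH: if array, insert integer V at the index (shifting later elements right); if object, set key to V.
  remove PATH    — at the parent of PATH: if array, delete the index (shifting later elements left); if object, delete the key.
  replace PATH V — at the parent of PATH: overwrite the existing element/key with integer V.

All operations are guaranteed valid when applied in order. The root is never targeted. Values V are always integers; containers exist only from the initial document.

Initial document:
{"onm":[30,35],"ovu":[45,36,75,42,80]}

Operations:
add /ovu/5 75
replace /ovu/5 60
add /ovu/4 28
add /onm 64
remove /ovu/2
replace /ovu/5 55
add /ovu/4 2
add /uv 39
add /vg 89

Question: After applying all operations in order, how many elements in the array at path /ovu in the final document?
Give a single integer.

After op 1 (add /ovu/5 75): {"onm":[30,35],"ovu":[45,36,75,42,80,75]}
After op 2 (replace /ovu/5 60): {"onm":[30,35],"ovu":[45,36,75,42,80,60]}
After op 3 (add /ovu/4 28): {"onm":[30,35],"ovu":[45,36,75,42,28,80,60]}
After op 4 (add /onm 64): {"onm":64,"ovu":[45,36,75,42,28,80,60]}
After op 5 (remove /ovu/2): {"onm":64,"ovu":[45,36,42,28,80,60]}
After op 6 (replace /ovu/5 55): {"onm":64,"ovu":[45,36,42,28,80,55]}
After op 7 (add /ovu/4 2): {"onm":64,"ovu":[45,36,42,28,2,80,55]}
After op 8 (add /uv 39): {"onm":64,"ovu":[45,36,42,28,2,80,55],"uv":39}
After op 9 (add /vg 89): {"onm":64,"ovu":[45,36,42,28,2,80,55],"uv":39,"vg":89}
Size at path /ovu: 7

Answer: 7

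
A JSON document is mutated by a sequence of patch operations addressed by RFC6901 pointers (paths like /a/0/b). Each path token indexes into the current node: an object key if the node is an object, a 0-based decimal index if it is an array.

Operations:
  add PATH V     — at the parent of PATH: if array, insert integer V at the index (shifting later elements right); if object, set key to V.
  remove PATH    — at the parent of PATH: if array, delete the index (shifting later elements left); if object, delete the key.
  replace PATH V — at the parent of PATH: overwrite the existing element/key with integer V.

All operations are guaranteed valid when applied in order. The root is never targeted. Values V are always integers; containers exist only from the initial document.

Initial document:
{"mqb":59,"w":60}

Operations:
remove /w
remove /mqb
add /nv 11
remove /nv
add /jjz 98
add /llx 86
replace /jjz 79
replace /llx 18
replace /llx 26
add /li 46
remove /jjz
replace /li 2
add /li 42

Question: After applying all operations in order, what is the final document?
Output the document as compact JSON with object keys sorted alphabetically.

Answer: {"li":42,"llx":26}

Derivation:
After op 1 (remove /w): {"mqb":59}
After op 2 (remove /mqb): {}
After op 3 (add /nv 11): {"nv":11}
After op 4 (remove /nv): {}
After op 5 (add /jjz 98): {"jjz":98}
After op 6 (add /llx 86): {"jjz":98,"llx":86}
After op 7 (replace /jjz 79): {"jjz":79,"llx":86}
After op 8 (replace /llx 18): {"jjz":79,"llx":18}
After op 9 (replace /llx 26): {"jjz":79,"llx":26}
After op 10 (add /li 46): {"jjz":79,"li":46,"llx":26}
After op 11 (remove /jjz): {"li":46,"llx":26}
After op 12 (replace /li 2): {"li":2,"llx":26}
After op 13 (add /li 42): {"li":42,"llx":26}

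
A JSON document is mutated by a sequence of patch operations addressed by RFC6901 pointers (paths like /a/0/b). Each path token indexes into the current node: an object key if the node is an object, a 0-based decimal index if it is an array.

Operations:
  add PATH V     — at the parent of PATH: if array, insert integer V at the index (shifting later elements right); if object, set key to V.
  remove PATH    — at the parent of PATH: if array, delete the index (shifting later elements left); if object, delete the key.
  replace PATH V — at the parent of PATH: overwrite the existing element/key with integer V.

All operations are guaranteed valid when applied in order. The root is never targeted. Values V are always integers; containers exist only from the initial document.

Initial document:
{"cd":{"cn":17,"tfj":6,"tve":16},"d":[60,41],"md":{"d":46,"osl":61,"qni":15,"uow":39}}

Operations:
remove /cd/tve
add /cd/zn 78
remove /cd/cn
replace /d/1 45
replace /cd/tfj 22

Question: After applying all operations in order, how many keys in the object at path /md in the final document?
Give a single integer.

Answer: 4

Derivation:
After op 1 (remove /cd/tve): {"cd":{"cn":17,"tfj":6},"d":[60,41],"md":{"d":46,"osl":61,"qni":15,"uow":39}}
After op 2 (add /cd/zn 78): {"cd":{"cn":17,"tfj":6,"zn":78},"d":[60,41],"md":{"d":46,"osl":61,"qni":15,"uow":39}}
After op 3 (remove /cd/cn): {"cd":{"tfj":6,"zn":78},"d":[60,41],"md":{"d":46,"osl":61,"qni":15,"uow":39}}
After op 4 (replace /d/1 45): {"cd":{"tfj":6,"zn":78},"d":[60,45],"md":{"d":46,"osl":61,"qni":15,"uow":39}}
After op 5 (replace /cd/tfj 22): {"cd":{"tfj":22,"zn":78},"d":[60,45],"md":{"d":46,"osl":61,"qni":15,"uow":39}}
Size at path /md: 4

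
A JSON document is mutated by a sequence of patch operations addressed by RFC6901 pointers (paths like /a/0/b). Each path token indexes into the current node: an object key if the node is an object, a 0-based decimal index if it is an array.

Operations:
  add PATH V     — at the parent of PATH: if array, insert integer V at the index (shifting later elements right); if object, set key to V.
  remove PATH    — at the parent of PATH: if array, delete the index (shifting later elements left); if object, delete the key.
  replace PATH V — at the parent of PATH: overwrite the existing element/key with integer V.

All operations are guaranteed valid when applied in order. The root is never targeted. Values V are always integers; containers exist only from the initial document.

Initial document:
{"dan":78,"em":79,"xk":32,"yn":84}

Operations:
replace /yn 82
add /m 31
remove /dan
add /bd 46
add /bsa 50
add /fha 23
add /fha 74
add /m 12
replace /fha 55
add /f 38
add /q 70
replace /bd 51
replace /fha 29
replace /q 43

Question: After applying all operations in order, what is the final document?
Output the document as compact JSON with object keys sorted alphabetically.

Answer: {"bd":51,"bsa":50,"em":79,"f":38,"fha":29,"m":12,"q":43,"xk":32,"yn":82}

Derivation:
After op 1 (replace /yn 82): {"dan":78,"em":79,"xk":32,"yn":82}
After op 2 (add /m 31): {"dan":78,"em":79,"m":31,"xk":32,"yn":82}
After op 3 (remove /dan): {"em":79,"m":31,"xk":32,"yn":82}
After op 4 (add /bd 46): {"bd":46,"em":79,"m":31,"xk":32,"yn":82}
After op 5 (add /bsa 50): {"bd":46,"bsa":50,"em":79,"m":31,"xk":32,"yn":82}
After op 6 (add /fha 23): {"bd":46,"bsa":50,"em":79,"fha":23,"m":31,"xk":32,"yn":82}
After op 7 (add /fha 74): {"bd":46,"bsa":50,"em":79,"fha":74,"m":31,"xk":32,"yn":82}
After op 8 (add /m 12): {"bd":46,"bsa":50,"em":79,"fha":74,"m":12,"xk":32,"yn":82}
After op 9 (replace /fha 55): {"bd":46,"bsa":50,"em":79,"fha":55,"m":12,"xk":32,"yn":82}
After op 10 (add /f 38): {"bd":46,"bsa":50,"em":79,"f":38,"fha":55,"m":12,"xk":32,"yn":82}
After op 11 (add /q 70): {"bd":46,"bsa":50,"em":79,"f":38,"fha":55,"m":12,"q":70,"xk":32,"yn":82}
After op 12 (replace /bd 51): {"bd":51,"bsa":50,"em":79,"f":38,"fha":55,"m":12,"q":70,"xk":32,"yn":82}
After op 13 (replace /fha 29): {"bd":51,"bsa":50,"em":79,"f":38,"fha":29,"m":12,"q":70,"xk":32,"yn":82}
After op 14 (replace /q 43): {"bd":51,"bsa":50,"em":79,"f":38,"fha":29,"m":12,"q":43,"xk":32,"yn":82}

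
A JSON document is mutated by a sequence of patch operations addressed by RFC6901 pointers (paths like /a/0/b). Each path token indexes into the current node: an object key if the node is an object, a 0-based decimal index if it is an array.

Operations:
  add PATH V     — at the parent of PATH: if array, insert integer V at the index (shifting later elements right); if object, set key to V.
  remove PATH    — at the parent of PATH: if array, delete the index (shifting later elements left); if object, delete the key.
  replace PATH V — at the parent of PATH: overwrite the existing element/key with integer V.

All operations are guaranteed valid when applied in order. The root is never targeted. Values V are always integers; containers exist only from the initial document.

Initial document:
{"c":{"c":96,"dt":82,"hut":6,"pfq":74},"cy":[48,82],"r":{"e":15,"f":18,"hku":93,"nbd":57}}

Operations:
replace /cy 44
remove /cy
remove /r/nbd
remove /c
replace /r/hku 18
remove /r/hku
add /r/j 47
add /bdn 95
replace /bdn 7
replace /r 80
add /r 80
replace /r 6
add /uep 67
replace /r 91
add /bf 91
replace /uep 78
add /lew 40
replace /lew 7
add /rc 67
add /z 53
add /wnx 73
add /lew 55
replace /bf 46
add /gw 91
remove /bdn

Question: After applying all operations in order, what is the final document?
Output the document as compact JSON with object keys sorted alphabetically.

Answer: {"bf":46,"gw":91,"lew":55,"r":91,"rc":67,"uep":78,"wnx":73,"z":53}

Derivation:
After op 1 (replace /cy 44): {"c":{"c":96,"dt":82,"hut":6,"pfq":74},"cy":44,"r":{"e":15,"f":18,"hku":93,"nbd":57}}
After op 2 (remove /cy): {"c":{"c":96,"dt":82,"hut":6,"pfq":74},"r":{"e":15,"f":18,"hku":93,"nbd":57}}
After op 3 (remove /r/nbd): {"c":{"c":96,"dt":82,"hut":6,"pfq":74},"r":{"e":15,"f":18,"hku":93}}
After op 4 (remove /c): {"r":{"e":15,"f":18,"hku":93}}
After op 5 (replace /r/hku 18): {"r":{"e":15,"f":18,"hku":18}}
After op 6 (remove /r/hku): {"r":{"e":15,"f":18}}
After op 7 (add /r/j 47): {"r":{"e":15,"f":18,"j":47}}
After op 8 (add /bdn 95): {"bdn":95,"r":{"e":15,"f":18,"j":47}}
After op 9 (replace /bdn 7): {"bdn":7,"r":{"e":15,"f":18,"j":47}}
After op 10 (replace /r 80): {"bdn":7,"r":80}
After op 11 (add /r 80): {"bdn":7,"r":80}
After op 12 (replace /r 6): {"bdn":7,"r":6}
After op 13 (add /uep 67): {"bdn":7,"r":6,"uep":67}
After op 14 (replace /r 91): {"bdn":7,"r":91,"uep":67}
After op 15 (add /bf 91): {"bdn":7,"bf":91,"r":91,"uep":67}
After op 16 (replace /uep 78): {"bdn":7,"bf":91,"r":91,"uep":78}
After op 17 (add /lew 40): {"bdn":7,"bf":91,"lew":40,"r":91,"uep":78}
After op 18 (replace /lew 7): {"bdn":7,"bf":91,"lew":7,"r":91,"uep":78}
After op 19 (add /rc 67): {"bdn":7,"bf":91,"lew":7,"r":91,"rc":67,"uep":78}
After op 20 (add /z 53): {"bdn":7,"bf":91,"lew":7,"r":91,"rc":67,"uep":78,"z":53}
After op 21 (add /wnx 73): {"bdn":7,"bf":91,"lew":7,"r":91,"rc":67,"uep":78,"wnx":73,"z":53}
After op 22 (add /lew 55): {"bdn":7,"bf":91,"lew":55,"r":91,"rc":67,"uep":78,"wnx":73,"z":53}
After op 23 (replace /bf 46): {"bdn":7,"bf":46,"lew":55,"r":91,"rc":67,"uep":78,"wnx":73,"z":53}
After op 24 (add /gw 91): {"bdn":7,"bf":46,"gw":91,"lew":55,"r":91,"rc":67,"uep":78,"wnx":73,"z":53}
After op 25 (remove /bdn): {"bf":46,"gw":91,"lew":55,"r":91,"rc":67,"uep":78,"wnx":73,"z":53}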